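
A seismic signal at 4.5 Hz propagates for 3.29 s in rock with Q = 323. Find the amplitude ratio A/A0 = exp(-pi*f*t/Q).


pi*f*t/Q = pi*4.5*3.29/323 = 0.143998
A/A0 = exp(-0.143998) = 0.86589

0.86589


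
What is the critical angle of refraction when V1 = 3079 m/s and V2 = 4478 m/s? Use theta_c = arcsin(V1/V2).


V1/V2 = 3079/4478 = 0.687584
theta_c = arcsin(0.687584) = 43.4391 degrees

43.4391


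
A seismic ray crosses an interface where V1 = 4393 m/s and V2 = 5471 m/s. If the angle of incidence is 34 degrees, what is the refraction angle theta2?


sin(theta1) = sin(34 deg) = 0.559193
sin(theta2) = V2/V1 * sin(theta1) = 5471/4393 * 0.559193 = 0.696413
theta2 = arcsin(0.696413) = 44.14 degrees

44.14


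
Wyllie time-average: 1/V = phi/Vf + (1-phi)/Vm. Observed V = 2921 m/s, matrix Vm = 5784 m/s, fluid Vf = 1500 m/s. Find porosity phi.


1/V - 1/Vm = 1/2921 - 1/5784 = 0.00016946
1/Vf - 1/Vm = 1/1500 - 1/5784 = 0.00049378
phi = 0.00016946 / 0.00049378 = 0.3432

0.3432


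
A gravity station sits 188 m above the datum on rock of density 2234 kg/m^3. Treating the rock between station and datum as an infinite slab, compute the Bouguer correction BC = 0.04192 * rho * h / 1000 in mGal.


BC = 0.04192 * rho * h / 1000
= 0.04192 * 2234 * 188 / 1000
= 17.6061 mGal

17.6061


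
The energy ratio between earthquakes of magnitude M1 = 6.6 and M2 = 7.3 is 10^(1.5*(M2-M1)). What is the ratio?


M2 - M1 = 7.3 - 6.6 = 0.7
1.5 * 0.7 = 1.05
ratio = 10^1.05 = 11.22

11.22


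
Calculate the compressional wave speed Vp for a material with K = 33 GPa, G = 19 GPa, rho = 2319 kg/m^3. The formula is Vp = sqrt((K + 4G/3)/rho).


First compute the effective modulus:
K + 4G/3 = 33e9 + 4*19e9/3 = 58333333333.33 Pa
Then divide by density:
58333333333.33 / 2319 = 25154520.6267 Pa/(kg/m^3)
Take the square root:
Vp = sqrt(25154520.6267) = 5015.43 m/s

5015.43


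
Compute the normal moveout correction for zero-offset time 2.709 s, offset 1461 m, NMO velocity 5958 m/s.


x/Vnmo = 1461/5958 = 0.245217
(x/Vnmo)^2 = 0.060131
t0^2 = 7.338681
sqrt(7.338681 + 0.060131) = 2.720076
dt = 2.720076 - 2.709 = 0.011076

0.011076


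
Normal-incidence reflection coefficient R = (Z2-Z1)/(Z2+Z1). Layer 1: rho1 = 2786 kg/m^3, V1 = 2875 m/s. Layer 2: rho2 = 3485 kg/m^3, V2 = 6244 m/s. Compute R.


Z1 = 2786 * 2875 = 8009750
Z2 = 3485 * 6244 = 21760340
R = (21760340 - 8009750) / (21760340 + 8009750) = 13750590 / 29770090 = 0.4619

0.4619


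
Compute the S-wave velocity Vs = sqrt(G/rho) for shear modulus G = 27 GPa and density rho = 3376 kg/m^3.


Convert G to Pa: G = 27e9 Pa
Compute G/rho = 27e9 / 3376 = 7997630.3318
Vs = sqrt(7997630.3318) = 2828.01 m/s

2828.01


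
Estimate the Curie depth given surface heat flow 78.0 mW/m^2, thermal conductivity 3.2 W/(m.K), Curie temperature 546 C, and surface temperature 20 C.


T_Curie - T_surf = 546 - 20 = 526 C
Convert q to W/m^2: 78.0 mW/m^2 = 0.078 W/m^2
d = 526 * 3.2 / 0.078 = 21579.49 m

21579.49


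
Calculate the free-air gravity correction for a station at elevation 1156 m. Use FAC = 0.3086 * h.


FAC = 0.3086 * h
= 0.3086 * 1156
= 356.7416 mGal

356.7416


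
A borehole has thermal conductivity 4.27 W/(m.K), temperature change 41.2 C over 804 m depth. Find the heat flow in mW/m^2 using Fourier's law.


q = k * dT / dz * 1000
= 4.27 * 41.2 / 804 * 1000
= 0.218811 * 1000
= 218.8109 mW/m^2

218.8109


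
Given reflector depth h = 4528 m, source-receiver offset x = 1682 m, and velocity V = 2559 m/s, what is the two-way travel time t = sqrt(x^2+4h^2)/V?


x^2 + 4h^2 = 1682^2 + 4*4528^2 = 2829124 + 82011136 = 84840260
sqrt(84840260) = 9210.8773
t = 9210.8773 / 2559 = 3.5994 s

3.5994


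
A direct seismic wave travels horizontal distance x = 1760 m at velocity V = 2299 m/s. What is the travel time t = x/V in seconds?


t = x / V
= 1760 / 2299
= 0.7656 s

0.7656


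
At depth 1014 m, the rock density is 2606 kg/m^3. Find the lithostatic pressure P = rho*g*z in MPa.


P = rho * g * z / 1e6
= 2606 * 9.81 * 1014 / 1e6
= 25922768.04 / 1e6
= 25.9228 MPa

25.9228


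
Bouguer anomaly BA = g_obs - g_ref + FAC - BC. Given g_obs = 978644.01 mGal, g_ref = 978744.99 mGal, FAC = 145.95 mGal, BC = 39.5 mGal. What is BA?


BA = g_obs - g_ref + FAC - BC
= 978644.01 - 978744.99 + 145.95 - 39.5
= 5.47 mGal

5.47


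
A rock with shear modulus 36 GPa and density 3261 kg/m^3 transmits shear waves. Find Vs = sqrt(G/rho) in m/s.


Convert G to Pa: G = 36e9 Pa
Compute G/rho = 36e9 / 3261 = 11039558.4177
Vs = sqrt(11039558.4177) = 3322.58 m/s

3322.58


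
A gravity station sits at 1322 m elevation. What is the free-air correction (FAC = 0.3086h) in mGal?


FAC = 0.3086 * h
= 0.3086 * 1322
= 407.9692 mGal

407.9692


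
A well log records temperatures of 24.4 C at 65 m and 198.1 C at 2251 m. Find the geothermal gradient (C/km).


dT = 198.1 - 24.4 = 173.7 C
dz = 2251 - 65 = 2186 m
gradient = dT/dz * 1000 = 173.7/2186 * 1000 = 79.4602 C/km

79.4602


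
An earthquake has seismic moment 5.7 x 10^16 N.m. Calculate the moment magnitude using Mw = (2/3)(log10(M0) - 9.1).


log10(M0) = log10(5.7 x 10^16) = 16.7559
Mw = 2/3 * (16.7559 - 9.1)
= 2/3 * 7.6559
= 5.1

5.1


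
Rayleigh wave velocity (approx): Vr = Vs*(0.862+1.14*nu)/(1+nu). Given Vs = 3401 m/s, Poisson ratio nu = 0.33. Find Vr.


Numerator factor = 0.862 + 1.14*0.33 = 1.2382
Denominator = 1 + 0.33 = 1.33
Vr = 3401 * 1.2382 / 1.33 = 3166.25 m/s

3166.25


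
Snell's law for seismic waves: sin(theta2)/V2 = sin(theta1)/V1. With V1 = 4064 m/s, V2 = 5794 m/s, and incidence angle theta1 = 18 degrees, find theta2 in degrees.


sin(theta1) = sin(18 deg) = 0.309017
sin(theta2) = V2/V1 * sin(theta1) = 5794/4064 * 0.309017 = 0.440562
theta2 = arcsin(0.440562) = 26.1398 degrees

26.1398


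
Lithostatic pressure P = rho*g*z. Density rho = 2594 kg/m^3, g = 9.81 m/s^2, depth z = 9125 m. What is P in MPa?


P = rho * g * z / 1e6
= 2594 * 9.81 * 9125 / 1e6
= 232205152.5 / 1e6
= 232.2052 MPa

232.2052


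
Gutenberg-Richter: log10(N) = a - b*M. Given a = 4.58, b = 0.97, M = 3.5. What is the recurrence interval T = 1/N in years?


log10(N) = 4.58 - 0.97*3.5 = 1.185
N = 10^1.185 = 15.310875
T = 1/N = 1/15.310875 = 0.0653 years

0.0653


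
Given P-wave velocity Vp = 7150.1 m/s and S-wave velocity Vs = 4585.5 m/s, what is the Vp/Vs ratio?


Vp/Vs = 7150.1 / 4585.5
= 1.5593

1.5593


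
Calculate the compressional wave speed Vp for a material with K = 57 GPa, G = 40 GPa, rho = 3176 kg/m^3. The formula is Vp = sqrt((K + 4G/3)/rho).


First compute the effective modulus:
K + 4G/3 = 57e9 + 4*40e9/3 = 110333333333.33 Pa
Then divide by density:
110333333333.33 / 3176 = 34739714.5256 Pa/(kg/m^3)
Take the square root:
Vp = sqrt(34739714.5256) = 5894.04 m/s

5894.04


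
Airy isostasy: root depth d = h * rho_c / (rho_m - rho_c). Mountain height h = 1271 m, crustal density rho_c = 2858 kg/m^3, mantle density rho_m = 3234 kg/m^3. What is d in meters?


rho_m - rho_c = 3234 - 2858 = 376
d = 1271 * 2858 / 376
= 3632518 / 376
= 9660.95 m

9660.95


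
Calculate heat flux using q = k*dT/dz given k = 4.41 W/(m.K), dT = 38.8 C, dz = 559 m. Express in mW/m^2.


q = k * dT / dz * 1000
= 4.41 * 38.8 / 559 * 1000
= 0.306097 * 1000
= 306.0966 mW/m^2

306.0966


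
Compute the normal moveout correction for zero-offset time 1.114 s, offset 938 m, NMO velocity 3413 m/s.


x/Vnmo = 938/3413 = 0.274832
(x/Vnmo)^2 = 0.075532
t0^2 = 1.240996
sqrt(1.240996 + 0.075532) = 1.147401
dt = 1.147401 - 1.114 = 0.033401

0.033401


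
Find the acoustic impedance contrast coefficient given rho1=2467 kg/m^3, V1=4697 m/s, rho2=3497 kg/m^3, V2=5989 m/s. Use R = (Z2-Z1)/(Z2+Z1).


Z1 = 2467 * 4697 = 11587499
Z2 = 3497 * 5989 = 20943533
R = (20943533 - 11587499) / (20943533 + 11587499) = 9356034 / 32531032 = 0.2876

0.2876


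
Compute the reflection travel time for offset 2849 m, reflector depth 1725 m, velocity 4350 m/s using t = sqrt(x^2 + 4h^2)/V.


x^2 + 4h^2 = 2849^2 + 4*1725^2 = 8116801 + 11902500 = 20019301
sqrt(20019301) = 4474.2934
t = 4474.2934 / 4350 = 1.0286 s

1.0286


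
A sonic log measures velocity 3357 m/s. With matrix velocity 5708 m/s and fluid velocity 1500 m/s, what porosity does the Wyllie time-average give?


1/V - 1/Vm = 1/3357 - 1/5708 = 0.00012269
1/Vf - 1/Vm = 1/1500 - 1/5708 = 0.00049147
phi = 0.00012269 / 0.00049147 = 0.2496

0.2496


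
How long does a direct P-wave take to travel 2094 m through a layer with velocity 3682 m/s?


t = x / V
= 2094 / 3682
= 0.5687 s

0.5687


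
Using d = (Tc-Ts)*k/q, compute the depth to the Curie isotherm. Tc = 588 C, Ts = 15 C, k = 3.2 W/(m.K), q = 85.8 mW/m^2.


T_Curie - T_surf = 588 - 15 = 573 C
Convert q to W/m^2: 85.8 mW/m^2 = 0.0858 W/m^2
d = 573 * 3.2 / 0.0858 = 21370.63 m

21370.63


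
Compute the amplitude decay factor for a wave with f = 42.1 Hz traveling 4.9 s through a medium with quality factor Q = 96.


pi*f*t/Q = pi*42.1*4.9/96 = 6.750824
A/A0 = exp(-6.750824) = 0.00117

0.00117


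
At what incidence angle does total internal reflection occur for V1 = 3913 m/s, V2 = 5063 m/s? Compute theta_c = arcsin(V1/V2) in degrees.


V1/V2 = 3913/5063 = 0.772862
theta_c = arcsin(0.772862) = 50.6116 degrees

50.6116


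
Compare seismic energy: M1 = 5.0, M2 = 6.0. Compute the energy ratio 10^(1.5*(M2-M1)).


M2 - M1 = 6.0 - 5.0 = 1.0
1.5 * 1.0 = 1.5
ratio = 10^1.5 = 31.62

31.62


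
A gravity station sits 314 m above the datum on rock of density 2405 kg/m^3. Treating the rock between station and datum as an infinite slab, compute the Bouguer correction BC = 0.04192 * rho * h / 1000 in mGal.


BC = 0.04192 * rho * h / 1000
= 0.04192 * 2405 * 314 / 1000
= 31.6567 mGal

31.6567


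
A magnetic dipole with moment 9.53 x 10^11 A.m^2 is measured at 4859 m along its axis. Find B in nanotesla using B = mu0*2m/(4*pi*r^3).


m = 9.53 x 10^11 = 953000000000 A.m^2
2m = 1906000000000 A.m^2
r^3 = 4859^3 = 114720411779
B = (4pi*10^-7) * 1906000000000 / (4*pi * 114720411779) * 1e9
= 2395150.239097 / 1441619211446.81 * 1e9
= 1661.4306 nT

1661.4306


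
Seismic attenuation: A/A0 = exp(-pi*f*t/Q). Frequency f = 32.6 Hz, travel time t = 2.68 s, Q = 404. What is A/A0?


pi*f*t/Q = pi*32.6*2.68/404 = 0.679393
A/A0 = exp(-0.679393) = 0.506925

0.506925


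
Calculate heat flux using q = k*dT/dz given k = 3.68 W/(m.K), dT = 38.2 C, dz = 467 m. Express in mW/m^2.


q = k * dT / dz * 1000
= 3.68 * 38.2 / 467 * 1000
= 0.301019 * 1000
= 301.0193 mW/m^2

301.0193


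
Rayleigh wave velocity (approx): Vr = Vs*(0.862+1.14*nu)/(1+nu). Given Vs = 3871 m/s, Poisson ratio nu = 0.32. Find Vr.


Numerator factor = 0.862 + 1.14*0.32 = 1.2268
Denominator = 1 + 0.32 = 1.32
Vr = 3871 * 1.2268 / 1.32 = 3597.68 m/s

3597.68


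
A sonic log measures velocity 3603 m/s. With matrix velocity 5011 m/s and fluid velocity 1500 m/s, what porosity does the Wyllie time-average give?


1/V - 1/Vm = 1/3603 - 1/5011 = 7.799e-05
1/Vf - 1/Vm = 1/1500 - 1/5011 = 0.00046711
phi = 7.799e-05 / 0.00046711 = 0.167

0.167


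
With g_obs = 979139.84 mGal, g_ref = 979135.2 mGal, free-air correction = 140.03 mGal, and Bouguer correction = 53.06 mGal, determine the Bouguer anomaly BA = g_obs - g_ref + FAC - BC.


BA = g_obs - g_ref + FAC - BC
= 979139.84 - 979135.2 + 140.03 - 53.06
= 91.61 mGal

91.61


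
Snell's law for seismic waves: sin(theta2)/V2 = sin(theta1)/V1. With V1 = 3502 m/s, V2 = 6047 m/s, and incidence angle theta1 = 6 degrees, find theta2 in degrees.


sin(theta1) = sin(6 deg) = 0.104528
sin(theta2) = V2/V1 * sin(theta1) = 6047/3502 * 0.104528 = 0.180492
theta2 = arcsin(0.180492) = 10.3984 degrees

10.3984


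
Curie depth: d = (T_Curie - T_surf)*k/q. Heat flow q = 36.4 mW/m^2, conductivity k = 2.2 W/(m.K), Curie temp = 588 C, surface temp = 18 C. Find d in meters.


T_Curie - T_surf = 588 - 18 = 570 C
Convert q to W/m^2: 36.4 mW/m^2 = 0.0364 W/m^2
d = 570 * 2.2 / 0.0364 = 34450.55 m

34450.55


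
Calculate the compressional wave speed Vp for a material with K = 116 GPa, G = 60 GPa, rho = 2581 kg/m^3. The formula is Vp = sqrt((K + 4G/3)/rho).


First compute the effective modulus:
K + 4G/3 = 116e9 + 4*60e9/3 = 196000000000.0 Pa
Then divide by density:
196000000000.0 / 2581 = 75939558.3107 Pa/(kg/m^3)
Take the square root:
Vp = sqrt(75939558.3107) = 8714.33 m/s

8714.33


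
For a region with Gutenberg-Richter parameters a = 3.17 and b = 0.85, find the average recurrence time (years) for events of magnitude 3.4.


log10(N) = 3.17 - 0.85*3.4 = 0.28
N = 10^0.28 = 1.905461
T = 1/N = 1/1.905461 = 0.5248 years

0.5248


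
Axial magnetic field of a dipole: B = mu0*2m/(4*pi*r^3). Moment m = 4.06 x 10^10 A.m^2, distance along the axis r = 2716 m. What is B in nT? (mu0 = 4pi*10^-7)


m = 4.06 x 10^10 = 40600000000 A.m^2
2m = 81200000000 A.m^2
r^3 = 2716^3 = 20034997696
B = (4pi*10^-7) * 81200000000 / (4*pi * 20034997696) * 1e9
= 102038.929389 / 251767206305.77 * 1e9
= 405.2908 nT

405.2908


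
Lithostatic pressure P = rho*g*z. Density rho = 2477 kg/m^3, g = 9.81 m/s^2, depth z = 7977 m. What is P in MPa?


P = rho * g * z / 1e6
= 2477 * 9.81 * 7977 / 1e6
= 193836074.49 / 1e6
= 193.8361 MPa

193.8361


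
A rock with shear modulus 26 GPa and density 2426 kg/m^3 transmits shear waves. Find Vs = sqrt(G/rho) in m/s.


Convert G to Pa: G = 26e9 Pa
Compute G/rho = 26e9 / 2426 = 10717230.0082
Vs = sqrt(10717230.0082) = 3273.72 m/s

3273.72


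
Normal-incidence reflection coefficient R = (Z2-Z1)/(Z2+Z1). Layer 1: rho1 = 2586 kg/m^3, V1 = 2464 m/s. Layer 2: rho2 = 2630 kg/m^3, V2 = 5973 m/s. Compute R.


Z1 = 2586 * 2464 = 6371904
Z2 = 2630 * 5973 = 15708990
R = (15708990 - 6371904) / (15708990 + 6371904) = 9337086 / 22080894 = 0.4229

0.4229


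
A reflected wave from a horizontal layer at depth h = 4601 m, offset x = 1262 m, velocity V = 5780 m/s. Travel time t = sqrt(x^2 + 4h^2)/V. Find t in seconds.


x^2 + 4h^2 = 1262^2 + 4*4601^2 = 1592644 + 84676804 = 86269448
sqrt(86269448) = 9288.1348
t = 9288.1348 / 5780 = 1.6069 s

1.6069


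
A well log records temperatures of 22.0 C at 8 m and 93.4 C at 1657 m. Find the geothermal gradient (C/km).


dT = 93.4 - 22.0 = 71.4 C
dz = 1657 - 8 = 1649 m
gradient = dT/dz * 1000 = 71.4/1649 * 1000 = 43.299 C/km

43.299


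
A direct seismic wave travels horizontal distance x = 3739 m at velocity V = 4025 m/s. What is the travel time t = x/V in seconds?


t = x / V
= 3739 / 4025
= 0.9289 s

0.9289


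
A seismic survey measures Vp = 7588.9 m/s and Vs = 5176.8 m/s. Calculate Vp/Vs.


Vp/Vs = 7588.9 / 5176.8
= 1.4659

1.4659


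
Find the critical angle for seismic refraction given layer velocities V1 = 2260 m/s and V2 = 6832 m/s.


V1/V2 = 2260/6832 = 0.330796
theta_c = arcsin(0.330796) = 19.3171 degrees

19.3171


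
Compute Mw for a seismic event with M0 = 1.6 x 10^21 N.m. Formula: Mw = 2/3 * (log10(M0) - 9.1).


log10(M0) = log10(1.6 x 10^21) = 21.2041
Mw = 2/3 * (21.2041 - 9.1)
= 2/3 * 12.1041
= 8.07

8.07


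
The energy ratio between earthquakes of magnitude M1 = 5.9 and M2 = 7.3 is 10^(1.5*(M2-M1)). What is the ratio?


M2 - M1 = 7.3 - 5.9 = 1.4
1.5 * 1.4 = 2.1
ratio = 10^2.1 = 125.89

125.89


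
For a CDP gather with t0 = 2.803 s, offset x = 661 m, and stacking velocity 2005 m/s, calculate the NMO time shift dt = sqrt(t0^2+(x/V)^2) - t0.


x/Vnmo = 661/2005 = 0.329676
(x/Vnmo)^2 = 0.108686
t0^2 = 7.856809
sqrt(7.856809 + 0.108686) = 2.822321
dt = 2.822321 - 2.803 = 0.019321

0.019321


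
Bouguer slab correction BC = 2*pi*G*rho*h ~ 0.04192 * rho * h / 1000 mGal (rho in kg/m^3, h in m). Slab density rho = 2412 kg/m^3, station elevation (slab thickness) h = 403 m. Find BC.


BC = 0.04192 * rho * h / 1000
= 0.04192 * 2412 * 403 / 1000
= 40.7477 mGal

40.7477


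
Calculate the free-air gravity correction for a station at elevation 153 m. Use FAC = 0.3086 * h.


FAC = 0.3086 * h
= 0.3086 * 153
= 47.2158 mGal

47.2158


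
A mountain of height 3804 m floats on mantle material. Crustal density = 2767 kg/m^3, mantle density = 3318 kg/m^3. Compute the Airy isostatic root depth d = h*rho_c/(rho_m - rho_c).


rho_m - rho_c = 3318 - 2767 = 551
d = 3804 * 2767 / 551
= 10525668 / 551
= 19102.85 m

19102.85


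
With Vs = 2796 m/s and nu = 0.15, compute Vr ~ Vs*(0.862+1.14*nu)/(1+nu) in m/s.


Numerator factor = 0.862 + 1.14*0.15 = 1.033
Denominator = 1 + 0.15 = 1.15
Vr = 2796 * 1.033 / 1.15 = 2511.54 m/s

2511.54


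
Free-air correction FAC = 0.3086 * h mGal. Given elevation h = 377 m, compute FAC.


FAC = 0.3086 * h
= 0.3086 * 377
= 116.3422 mGal

116.3422


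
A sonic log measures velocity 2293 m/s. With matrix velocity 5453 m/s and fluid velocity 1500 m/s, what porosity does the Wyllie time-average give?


1/V - 1/Vm = 1/2293 - 1/5453 = 0.00025272
1/Vf - 1/Vm = 1/1500 - 1/5453 = 0.00048328
phi = 0.00025272 / 0.00048328 = 0.5229

0.5229


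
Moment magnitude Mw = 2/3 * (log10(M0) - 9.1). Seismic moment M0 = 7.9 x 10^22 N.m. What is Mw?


log10(M0) = log10(7.9 x 10^22) = 22.8976
Mw = 2/3 * (22.8976 - 9.1)
= 2/3 * 13.7976
= 9.2

9.2


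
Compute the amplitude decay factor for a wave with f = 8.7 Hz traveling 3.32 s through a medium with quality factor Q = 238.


pi*f*t/Q = pi*8.7*3.32/238 = 0.381268
A/A0 = exp(-0.381268) = 0.682995

0.682995


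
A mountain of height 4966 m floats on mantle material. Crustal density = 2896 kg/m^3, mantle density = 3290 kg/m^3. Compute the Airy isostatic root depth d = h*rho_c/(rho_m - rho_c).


rho_m - rho_c = 3290 - 2896 = 394
d = 4966 * 2896 / 394
= 14381536 / 394
= 36501.36 m

36501.36


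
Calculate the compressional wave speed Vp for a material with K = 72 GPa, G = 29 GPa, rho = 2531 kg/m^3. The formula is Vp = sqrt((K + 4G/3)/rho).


First compute the effective modulus:
K + 4G/3 = 72e9 + 4*29e9/3 = 110666666666.67 Pa
Then divide by density:
110666666666.67 / 2531 = 43724483.0765 Pa/(kg/m^3)
Take the square root:
Vp = sqrt(43724483.0765) = 6612.45 m/s

6612.45


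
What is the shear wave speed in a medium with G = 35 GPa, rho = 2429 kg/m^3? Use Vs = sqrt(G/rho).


Convert G to Pa: G = 35e9 Pa
Compute G/rho = 35e9 / 2429 = 14409221.902
Vs = sqrt(14409221.902) = 3795.95 m/s

3795.95


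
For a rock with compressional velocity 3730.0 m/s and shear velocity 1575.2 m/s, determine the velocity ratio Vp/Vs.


Vp/Vs = 3730.0 / 1575.2
= 2.368

2.368


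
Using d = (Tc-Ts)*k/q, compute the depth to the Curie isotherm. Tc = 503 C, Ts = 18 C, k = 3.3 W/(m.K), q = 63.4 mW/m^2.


T_Curie - T_surf = 503 - 18 = 485 C
Convert q to W/m^2: 63.4 mW/m^2 = 0.0634 W/m^2
d = 485 * 3.3 / 0.0634 = 25244.48 m

25244.48


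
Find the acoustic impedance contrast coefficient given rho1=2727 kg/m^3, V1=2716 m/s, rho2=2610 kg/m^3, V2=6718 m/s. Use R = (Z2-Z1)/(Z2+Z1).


Z1 = 2727 * 2716 = 7406532
Z2 = 2610 * 6718 = 17533980
R = (17533980 - 7406532) / (17533980 + 7406532) = 10127448 / 24940512 = 0.4061

0.4061


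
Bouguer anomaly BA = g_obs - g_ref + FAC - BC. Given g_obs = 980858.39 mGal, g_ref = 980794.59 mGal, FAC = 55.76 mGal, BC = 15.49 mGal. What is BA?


BA = g_obs - g_ref + FAC - BC
= 980858.39 - 980794.59 + 55.76 - 15.49
= 104.07 mGal

104.07


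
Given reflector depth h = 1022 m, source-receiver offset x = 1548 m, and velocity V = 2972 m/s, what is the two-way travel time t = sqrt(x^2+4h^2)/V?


x^2 + 4h^2 = 1548^2 + 4*1022^2 = 2396304 + 4177936 = 6574240
sqrt(6574240) = 2564.0281
t = 2564.0281 / 2972 = 0.8627 s

0.8627


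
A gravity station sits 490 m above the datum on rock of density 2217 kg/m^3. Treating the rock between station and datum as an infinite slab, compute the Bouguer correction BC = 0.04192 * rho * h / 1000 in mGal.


BC = 0.04192 * rho * h / 1000
= 0.04192 * 2217 * 490 / 1000
= 45.539 mGal

45.539


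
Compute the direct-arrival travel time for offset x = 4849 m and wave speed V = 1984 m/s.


t = x / V
= 4849 / 1984
= 2.4441 s

2.4441


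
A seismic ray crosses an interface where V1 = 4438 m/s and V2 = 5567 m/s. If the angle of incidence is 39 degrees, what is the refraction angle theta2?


sin(theta1) = sin(39 deg) = 0.62932
sin(theta2) = V2/V1 * sin(theta1) = 5567/4438 * 0.62932 = 0.789416
theta2 = arcsin(0.789416) = 52.1309 degrees

52.1309


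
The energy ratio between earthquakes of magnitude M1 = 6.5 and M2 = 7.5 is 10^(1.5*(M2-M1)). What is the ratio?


M2 - M1 = 7.5 - 6.5 = 1.0
1.5 * 1.0 = 1.5
ratio = 10^1.5 = 31.62

31.62


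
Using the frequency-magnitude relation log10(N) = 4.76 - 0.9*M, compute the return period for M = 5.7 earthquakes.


log10(N) = 4.76 - 0.9*5.7 = -0.37
N = 10^-0.37 = 0.42658
T = 1/N = 1/0.42658 = 2.3442 years

2.3442


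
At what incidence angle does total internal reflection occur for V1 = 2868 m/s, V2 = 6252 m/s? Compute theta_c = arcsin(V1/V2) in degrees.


V1/V2 = 2868/6252 = 0.458733
theta_c = arcsin(0.458733) = 27.3054 degrees

27.3054


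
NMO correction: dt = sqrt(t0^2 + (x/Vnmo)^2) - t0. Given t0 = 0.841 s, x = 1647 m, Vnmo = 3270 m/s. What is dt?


x/Vnmo = 1647/3270 = 0.50367
(x/Vnmo)^2 = 0.253683
t0^2 = 0.707281
sqrt(0.707281 + 0.253683) = 0.980288
dt = 0.980288 - 0.841 = 0.139288

0.139288


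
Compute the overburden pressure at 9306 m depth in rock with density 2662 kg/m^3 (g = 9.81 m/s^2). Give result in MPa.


P = rho * g * z / 1e6
= 2662 * 9.81 * 9306 / 1e6
= 243018931.32 / 1e6
= 243.0189 MPa

243.0189


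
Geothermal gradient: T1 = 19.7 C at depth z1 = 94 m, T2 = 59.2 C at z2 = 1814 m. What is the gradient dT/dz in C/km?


dT = 59.2 - 19.7 = 39.5 C
dz = 1814 - 94 = 1720 m
gradient = dT/dz * 1000 = 39.5/1720 * 1000 = 22.9651 C/km

22.9651


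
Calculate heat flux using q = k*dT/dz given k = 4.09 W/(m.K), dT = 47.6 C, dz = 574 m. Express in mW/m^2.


q = k * dT / dz * 1000
= 4.09 * 47.6 / 574 * 1000
= 0.339171 * 1000
= 339.1707 mW/m^2

339.1707


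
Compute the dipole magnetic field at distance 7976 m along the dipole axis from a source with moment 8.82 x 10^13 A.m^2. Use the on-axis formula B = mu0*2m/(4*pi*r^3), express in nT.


m = 8.82 x 10^13 = 88200000000000 A.m^2
2m = 176400000000000 A.m^2
r^3 = 7976^3 = 507405810176
B = (4pi*10^-7) * 176400000000000 / (4*pi * 507405810176) * 1e9
= 221670777.637296 / 6376249462550.79 * 1e9
= 34765.0729 nT

34765.0729


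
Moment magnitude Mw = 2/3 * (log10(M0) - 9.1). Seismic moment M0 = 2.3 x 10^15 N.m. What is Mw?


log10(M0) = log10(2.3 x 10^15) = 15.3617
Mw = 2/3 * (15.3617 - 9.1)
= 2/3 * 6.2617
= 4.17

4.17


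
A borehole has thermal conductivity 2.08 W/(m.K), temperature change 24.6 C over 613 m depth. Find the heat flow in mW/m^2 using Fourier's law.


q = k * dT / dz * 1000
= 2.08 * 24.6 / 613 * 1000
= 0.083471 * 1000
= 83.4715 mW/m^2

83.4715


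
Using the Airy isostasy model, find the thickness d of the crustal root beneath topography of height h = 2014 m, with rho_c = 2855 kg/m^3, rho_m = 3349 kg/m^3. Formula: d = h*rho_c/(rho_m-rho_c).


rho_m - rho_c = 3349 - 2855 = 494
d = 2014 * 2855 / 494
= 5749970 / 494
= 11639.62 m

11639.62


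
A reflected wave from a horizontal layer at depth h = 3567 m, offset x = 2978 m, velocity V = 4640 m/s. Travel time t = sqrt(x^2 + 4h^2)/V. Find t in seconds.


x^2 + 4h^2 = 2978^2 + 4*3567^2 = 8868484 + 50893956 = 59762440
sqrt(59762440) = 7730.6171
t = 7730.6171 / 4640 = 1.6661 s

1.6661


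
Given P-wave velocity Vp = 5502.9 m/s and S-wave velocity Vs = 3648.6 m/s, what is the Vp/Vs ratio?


Vp/Vs = 5502.9 / 3648.6
= 1.5082

1.5082


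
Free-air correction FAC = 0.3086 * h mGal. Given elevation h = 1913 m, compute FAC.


FAC = 0.3086 * h
= 0.3086 * 1913
= 590.3518 mGal

590.3518


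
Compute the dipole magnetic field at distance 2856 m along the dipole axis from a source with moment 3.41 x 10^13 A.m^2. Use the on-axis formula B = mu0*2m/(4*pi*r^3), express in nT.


m = 3.41 x 10^13 = 34100000000000 A.m^2
2m = 68200000000000 A.m^2
r^3 = 2856^3 = 23295638016
B = (4pi*10^-7) * 68200000000000 / (4*pi * 23295638016) * 1e9
= 85702647.58993 / 292741621007.01 * 1e9
= 292758.6699 nT

292758.6699


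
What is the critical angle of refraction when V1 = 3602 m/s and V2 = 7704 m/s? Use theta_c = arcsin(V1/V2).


V1/V2 = 3602/7704 = 0.467549
theta_c = arcsin(0.467549) = 27.8753 degrees

27.8753


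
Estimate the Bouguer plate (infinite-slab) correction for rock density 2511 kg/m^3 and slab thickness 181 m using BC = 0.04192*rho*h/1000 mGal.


BC = 0.04192 * rho * h / 1000
= 0.04192 * 2511 * 181 / 1000
= 19.0523 mGal

19.0523


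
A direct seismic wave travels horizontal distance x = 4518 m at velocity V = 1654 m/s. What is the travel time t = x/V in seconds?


t = x / V
= 4518 / 1654
= 2.7316 s

2.7316


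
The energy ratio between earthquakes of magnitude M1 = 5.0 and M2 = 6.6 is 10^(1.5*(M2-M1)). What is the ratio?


M2 - M1 = 6.6 - 5.0 = 1.6
1.5 * 1.6 = 2.4
ratio = 10^2.4 = 251.19

251.19


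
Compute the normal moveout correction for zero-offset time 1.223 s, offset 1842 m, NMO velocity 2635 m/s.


x/Vnmo = 1842/2635 = 0.699051
(x/Vnmo)^2 = 0.488673
t0^2 = 1.495729
sqrt(1.495729 + 0.488673) = 1.408688
dt = 1.408688 - 1.223 = 0.185688

0.185688


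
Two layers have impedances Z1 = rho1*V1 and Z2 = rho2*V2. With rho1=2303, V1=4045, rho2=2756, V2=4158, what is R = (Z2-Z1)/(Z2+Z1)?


Z1 = 2303 * 4045 = 9315635
Z2 = 2756 * 4158 = 11459448
R = (11459448 - 9315635) / (11459448 + 9315635) = 2143813 / 20775083 = 0.1032

0.1032


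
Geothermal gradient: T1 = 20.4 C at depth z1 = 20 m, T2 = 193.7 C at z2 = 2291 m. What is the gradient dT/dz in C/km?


dT = 193.7 - 20.4 = 173.3 C
dz = 2291 - 20 = 2271 m
gradient = dT/dz * 1000 = 173.3/2271 * 1000 = 76.31 C/km

76.31


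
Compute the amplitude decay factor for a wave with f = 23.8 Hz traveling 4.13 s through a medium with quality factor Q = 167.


pi*f*t/Q = pi*23.8*4.13/167 = 1.8491
A/A0 = exp(-1.8491) = 0.157379

0.157379


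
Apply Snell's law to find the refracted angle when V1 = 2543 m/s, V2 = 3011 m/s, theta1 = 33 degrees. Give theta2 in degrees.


sin(theta1) = sin(33 deg) = 0.544639
sin(theta2) = V2/V1 * sin(theta1) = 3011/2543 * 0.544639 = 0.644871
theta2 = arcsin(0.644871) = 40.156 degrees

40.156


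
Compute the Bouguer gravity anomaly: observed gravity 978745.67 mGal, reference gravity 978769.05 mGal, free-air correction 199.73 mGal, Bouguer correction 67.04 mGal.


BA = g_obs - g_ref + FAC - BC
= 978745.67 - 978769.05 + 199.73 - 67.04
= 109.31 mGal

109.31


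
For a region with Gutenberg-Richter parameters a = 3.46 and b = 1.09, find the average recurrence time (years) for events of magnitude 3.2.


log10(N) = 3.46 - 1.09*3.2 = -0.028
N = 10^-0.028 = 0.937562
T = 1/N = 1/0.937562 = 1.0666 years

1.0666


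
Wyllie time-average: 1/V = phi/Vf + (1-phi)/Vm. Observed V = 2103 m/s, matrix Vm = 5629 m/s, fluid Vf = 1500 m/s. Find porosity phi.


1/V - 1/Vm = 1/2103 - 1/5629 = 0.00029786
1/Vf - 1/Vm = 1/1500 - 1/5629 = 0.00048902
phi = 0.00029786 / 0.00048902 = 0.6091

0.6091


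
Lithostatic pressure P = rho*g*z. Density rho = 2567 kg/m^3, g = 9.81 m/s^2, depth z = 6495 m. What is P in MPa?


P = rho * g * z / 1e6
= 2567 * 9.81 * 6495 / 1e6
= 163558843.65 / 1e6
= 163.5588 MPa

163.5588


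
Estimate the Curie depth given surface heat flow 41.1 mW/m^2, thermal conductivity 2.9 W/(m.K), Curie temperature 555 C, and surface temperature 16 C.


T_Curie - T_surf = 555 - 16 = 539 C
Convert q to W/m^2: 41.1 mW/m^2 = 0.0411 W/m^2
d = 539 * 2.9 / 0.0411 = 38031.63 m

38031.63


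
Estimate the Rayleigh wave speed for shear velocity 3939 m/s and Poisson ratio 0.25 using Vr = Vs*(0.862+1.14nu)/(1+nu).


Numerator factor = 0.862 + 1.14*0.25 = 1.147
Denominator = 1 + 0.25 = 1.25
Vr = 3939 * 1.147 / 1.25 = 3614.43 m/s

3614.43


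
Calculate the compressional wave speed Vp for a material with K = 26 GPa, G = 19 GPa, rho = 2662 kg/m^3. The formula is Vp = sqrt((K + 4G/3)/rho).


First compute the effective modulus:
K + 4G/3 = 26e9 + 4*19e9/3 = 51333333333.33 Pa
Then divide by density:
51333333333.33 / 2662 = 19283746.5565 Pa/(kg/m^3)
Take the square root:
Vp = sqrt(19283746.5565) = 4391.33 m/s

4391.33


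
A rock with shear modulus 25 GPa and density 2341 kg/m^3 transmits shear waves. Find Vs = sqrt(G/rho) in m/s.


Convert G to Pa: G = 25e9 Pa
Compute G/rho = 25e9 / 2341 = 10679196.9244
Vs = sqrt(10679196.9244) = 3267.9 m/s

3267.9


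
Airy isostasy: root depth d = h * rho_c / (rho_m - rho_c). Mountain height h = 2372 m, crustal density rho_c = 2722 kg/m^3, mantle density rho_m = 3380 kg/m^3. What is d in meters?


rho_m - rho_c = 3380 - 2722 = 658
d = 2372 * 2722 / 658
= 6456584 / 658
= 9812.44 m

9812.44


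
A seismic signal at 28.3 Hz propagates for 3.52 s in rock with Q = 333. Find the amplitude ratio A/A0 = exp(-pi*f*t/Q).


pi*f*t/Q = pi*28.3*3.52/333 = 0.939798
A/A0 = exp(-0.939798) = 0.390707

0.390707


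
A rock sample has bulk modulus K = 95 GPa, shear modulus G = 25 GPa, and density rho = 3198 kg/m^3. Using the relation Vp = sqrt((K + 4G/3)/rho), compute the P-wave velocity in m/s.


First compute the effective modulus:
K + 4G/3 = 95e9 + 4*25e9/3 = 128333333333.33 Pa
Then divide by density:
128333333333.33 / 3198 = 40129247.4463 Pa/(kg/m^3)
Take the square root:
Vp = sqrt(40129247.4463) = 6334.76 m/s

6334.76


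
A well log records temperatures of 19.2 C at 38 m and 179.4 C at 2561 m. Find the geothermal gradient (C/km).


dT = 179.4 - 19.2 = 160.2 C
dz = 2561 - 38 = 2523 m
gradient = dT/dz * 1000 = 160.2/2523 * 1000 = 63.4958 C/km

63.4958


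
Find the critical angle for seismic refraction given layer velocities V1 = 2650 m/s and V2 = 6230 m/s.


V1/V2 = 2650/6230 = 0.425361
theta_c = arcsin(0.425361) = 25.1735 degrees

25.1735


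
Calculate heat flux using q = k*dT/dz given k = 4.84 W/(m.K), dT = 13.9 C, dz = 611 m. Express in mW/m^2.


q = k * dT / dz * 1000
= 4.84 * 13.9 / 611 * 1000
= 0.110108 * 1000
= 110.108 mW/m^2

110.108


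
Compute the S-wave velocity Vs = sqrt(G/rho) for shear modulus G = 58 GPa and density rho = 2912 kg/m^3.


Convert G to Pa: G = 58e9 Pa
Compute G/rho = 58e9 / 2912 = 19917582.4176
Vs = sqrt(19917582.4176) = 4462.91 m/s

4462.91


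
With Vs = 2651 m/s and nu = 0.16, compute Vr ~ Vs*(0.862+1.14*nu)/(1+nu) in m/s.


Numerator factor = 0.862 + 1.14*0.16 = 1.0444
Denominator = 1 + 0.16 = 1.16
Vr = 2651 * 1.0444 / 1.16 = 2386.81 m/s

2386.81


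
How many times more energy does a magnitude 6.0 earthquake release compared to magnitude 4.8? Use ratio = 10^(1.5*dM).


M2 - M1 = 6.0 - 4.8 = 1.2
1.5 * 1.2 = 1.8
ratio = 10^1.8 = 63.1

63.1


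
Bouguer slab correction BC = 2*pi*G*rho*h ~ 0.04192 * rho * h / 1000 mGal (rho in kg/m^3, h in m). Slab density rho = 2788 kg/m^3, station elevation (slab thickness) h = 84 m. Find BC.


BC = 0.04192 * rho * h / 1000
= 0.04192 * 2788 * 84 / 1000
= 9.8173 mGal

9.8173


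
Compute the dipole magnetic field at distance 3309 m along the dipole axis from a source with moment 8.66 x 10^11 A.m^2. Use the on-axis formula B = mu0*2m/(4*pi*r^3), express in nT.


m = 8.66 x 10^11 = 866000000000 A.m^2
2m = 1732000000000 A.m^2
r^3 = 3309^3 = 36231832629
B = (4pi*10^-7) * 1732000000000 / (4*pi * 36231832629) * 1e9
= 2176495.390407 / 455302636853.45 * 1e9
= 4780.3268 nT

4780.3268


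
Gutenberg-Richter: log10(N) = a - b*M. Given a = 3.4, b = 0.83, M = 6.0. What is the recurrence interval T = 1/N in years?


log10(N) = 3.4 - 0.83*6.0 = -1.58
N = 10^-1.58 = 0.026303
T = 1/N = 1/0.026303 = 38.0189 years

38.0189


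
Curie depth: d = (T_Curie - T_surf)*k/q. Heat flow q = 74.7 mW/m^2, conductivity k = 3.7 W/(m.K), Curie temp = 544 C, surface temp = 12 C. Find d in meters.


T_Curie - T_surf = 544 - 12 = 532 C
Convert q to W/m^2: 74.7 mW/m^2 = 0.0747 W/m^2
d = 532 * 3.7 / 0.0747 = 26350.74 m

26350.74


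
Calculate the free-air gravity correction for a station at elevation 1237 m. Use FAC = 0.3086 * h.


FAC = 0.3086 * h
= 0.3086 * 1237
= 381.7382 mGal

381.7382


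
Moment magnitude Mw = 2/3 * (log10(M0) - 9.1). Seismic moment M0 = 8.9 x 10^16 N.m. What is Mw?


log10(M0) = log10(8.9 x 10^16) = 16.9494
Mw = 2/3 * (16.9494 - 9.1)
= 2/3 * 7.8494
= 5.23

5.23


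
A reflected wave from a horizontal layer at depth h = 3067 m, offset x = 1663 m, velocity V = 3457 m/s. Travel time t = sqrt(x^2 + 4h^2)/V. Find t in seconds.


x^2 + 4h^2 = 1663^2 + 4*3067^2 = 2765569 + 37625956 = 40391525
sqrt(40391525) = 6355.4327
t = 6355.4327 / 3457 = 1.8384 s

1.8384


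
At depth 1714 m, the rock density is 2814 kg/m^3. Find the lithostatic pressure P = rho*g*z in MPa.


P = rho * g * z / 1e6
= 2814 * 9.81 * 1714 / 1e6
= 47315552.76 / 1e6
= 47.3156 MPa

47.3156


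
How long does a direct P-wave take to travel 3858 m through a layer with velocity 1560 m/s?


t = x / V
= 3858 / 1560
= 2.4731 s

2.4731


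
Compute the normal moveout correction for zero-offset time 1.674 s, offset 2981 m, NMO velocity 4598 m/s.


x/Vnmo = 2981/4598 = 0.648325
(x/Vnmo)^2 = 0.420326
t0^2 = 2.802276
sqrt(2.802276 + 0.420326) = 1.795161
dt = 1.795161 - 1.674 = 0.121161

0.121161


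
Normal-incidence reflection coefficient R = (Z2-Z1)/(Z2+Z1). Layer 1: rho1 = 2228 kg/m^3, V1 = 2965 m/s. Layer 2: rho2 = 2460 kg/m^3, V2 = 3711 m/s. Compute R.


Z1 = 2228 * 2965 = 6606020
Z2 = 2460 * 3711 = 9129060
R = (9129060 - 6606020) / (9129060 + 6606020) = 2523040 / 15735080 = 0.1603

0.1603


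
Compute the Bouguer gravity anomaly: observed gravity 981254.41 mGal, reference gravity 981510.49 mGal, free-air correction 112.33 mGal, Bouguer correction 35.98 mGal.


BA = g_obs - g_ref + FAC - BC
= 981254.41 - 981510.49 + 112.33 - 35.98
= -179.73 mGal

-179.73


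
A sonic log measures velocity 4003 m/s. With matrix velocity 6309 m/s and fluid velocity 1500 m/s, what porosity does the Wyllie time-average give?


1/V - 1/Vm = 1/4003 - 1/6309 = 9.131e-05
1/Vf - 1/Vm = 1/1500 - 1/6309 = 0.00050816
phi = 9.131e-05 / 0.00050816 = 0.1797

0.1797


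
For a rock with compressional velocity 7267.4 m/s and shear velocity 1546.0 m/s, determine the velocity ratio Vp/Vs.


Vp/Vs = 7267.4 / 1546.0
= 4.7008

4.7008


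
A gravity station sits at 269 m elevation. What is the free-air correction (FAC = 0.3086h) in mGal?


FAC = 0.3086 * h
= 0.3086 * 269
= 83.0134 mGal

83.0134


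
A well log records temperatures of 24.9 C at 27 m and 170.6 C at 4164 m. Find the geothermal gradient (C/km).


dT = 170.6 - 24.9 = 145.7 C
dz = 4164 - 27 = 4137 m
gradient = dT/dz * 1000 = 145.7/4137 * 1000 = 35.2188 C/km

35.2188


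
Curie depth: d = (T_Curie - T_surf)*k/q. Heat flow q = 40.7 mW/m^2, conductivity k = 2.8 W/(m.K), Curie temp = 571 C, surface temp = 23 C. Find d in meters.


T_Curie - T_surf = 571 - 23 = 548 C
Convert q to W/m^2: 40.7 mW/m^2 = 0.0407 W/m^2
d = 548 * 2.8 / 0.0407 = 37700.25 m

37700.25


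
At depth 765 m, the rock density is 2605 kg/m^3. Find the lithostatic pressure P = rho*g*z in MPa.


P = rho * g * z / 1e6
= 2605 * 9.81 * 765 / 1e6
= 19549613.25 / 1e6
= 19.5496 MPa

19.5496


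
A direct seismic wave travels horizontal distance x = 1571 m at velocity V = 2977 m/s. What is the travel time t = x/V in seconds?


t = x / V
= 1571 / 2977
= 0.5277 s

0.5277


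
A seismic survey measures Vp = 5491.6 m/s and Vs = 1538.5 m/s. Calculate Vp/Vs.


Vp/Vs = 5491.6 / 1538.5
= 3.5695

3.5695


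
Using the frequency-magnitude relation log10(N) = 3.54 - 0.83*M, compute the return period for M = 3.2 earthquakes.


log10(N) = 3.54 - 0.83*3.2 = 0.884
N = 10^0.884 = 7.655966
T = 1/N = 1/7.655966 = 0.1306 years

0.1306


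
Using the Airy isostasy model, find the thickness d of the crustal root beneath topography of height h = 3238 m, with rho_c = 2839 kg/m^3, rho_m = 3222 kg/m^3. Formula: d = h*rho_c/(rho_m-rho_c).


rho_m - rho_c = 3222 - 2839 = 383
d = 3238 * 2839 / 383
= 9192682 / 383
= 24001.78 m

24001.78


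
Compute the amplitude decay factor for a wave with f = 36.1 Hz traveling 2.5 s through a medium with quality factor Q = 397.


pi*f*t/Q = pi*36.1*2.5/397 = 0.714178
A/A0 = exp(-0.714178) = 0.489594

0.489594


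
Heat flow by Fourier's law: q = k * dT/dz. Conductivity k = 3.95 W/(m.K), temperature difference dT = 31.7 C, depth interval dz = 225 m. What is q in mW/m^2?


q = k * dT / dz * 1000
= 3.95 * 31.7 / 225 * 1000
= 0.556511 * 1000
= 556.5111 mW/m^2

556.5111


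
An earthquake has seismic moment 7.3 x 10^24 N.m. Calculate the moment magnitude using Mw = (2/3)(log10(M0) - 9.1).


log10(M0) = log10(7.3 x 10^24) = 24.8633
Mw = 2/3 * (24.8633 - 9.1)
= 2/3 * 15.7633
= 10.51

10.51


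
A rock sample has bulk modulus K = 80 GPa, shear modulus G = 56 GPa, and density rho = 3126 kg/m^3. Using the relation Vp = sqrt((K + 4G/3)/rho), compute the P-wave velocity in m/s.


First compute the effective modulus:
K + 4G/3 = 80e9 + 4*56e9/3 = 154666666666.67 Pa
Then divide by density:
154666666666.67 / 3126 = 49477500.5332 Pa/(kg/m^3)
Take the square root:
Vp = sqrt(49477500.5332) = 7034.02 m/s

7034.02


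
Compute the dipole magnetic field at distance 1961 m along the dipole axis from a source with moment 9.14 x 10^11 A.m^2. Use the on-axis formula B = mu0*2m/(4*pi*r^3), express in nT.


m = 9.14 x 10^11 = 914000000000 A.m^2
2m = 1828000000000 A.m^2
r^3 = 1961^3 = 7541066681
B = (4pi*10^-7) * 1828000000000 / (4*pi * 7541066681) * 1e9
= 2297132.548305 / 94763838741.04 * 1e9
= 24240.6025 nT

24240.6025


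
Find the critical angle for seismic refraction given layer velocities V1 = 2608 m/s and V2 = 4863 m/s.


V1/V2 = 2608/4863 = 0.536294
theta_c = arcsin(0.536294) = 32.4317 degrees

32.4317


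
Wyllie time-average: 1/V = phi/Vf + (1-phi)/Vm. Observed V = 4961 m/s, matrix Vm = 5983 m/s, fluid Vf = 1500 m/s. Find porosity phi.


1/V - 1/Vm = 1/4961 - 1/5983 = 3.443e-05
1/Vf - 1/Vm = 1/1500 - 1/5983 = 0.00049953
phi = 3.443e-05 / 0.00049953 = 0.0689

0.0689


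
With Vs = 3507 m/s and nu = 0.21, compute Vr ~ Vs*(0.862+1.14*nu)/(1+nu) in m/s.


Numerator factor = 0.862 + 1.14*0.21 = 1.1014
Denominator = 1 + 0.21 = 1.21
Vr = 3507 * 1.1014 / 1.21 = 3192.24 m/s

3192.24


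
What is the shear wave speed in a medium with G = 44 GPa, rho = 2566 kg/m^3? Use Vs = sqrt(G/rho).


Convert G to Pa: G = 44e9 Pa
Compute G/rho = 44e9 / 2566 = 17147310.9899
Vs = sqrt(17147310.9899) = 4140.93 m/s

4140.93


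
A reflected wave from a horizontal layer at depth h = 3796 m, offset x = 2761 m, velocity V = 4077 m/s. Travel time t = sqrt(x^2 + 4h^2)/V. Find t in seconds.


x^2 + 4h^2 = 2761^2 + 4*3796^2 = 7623121 + 57638464 = 65261585
sqrt(65261585) = 8078.4643
t = 8078.4643 / 4077 = 1.9815 s

1.9815


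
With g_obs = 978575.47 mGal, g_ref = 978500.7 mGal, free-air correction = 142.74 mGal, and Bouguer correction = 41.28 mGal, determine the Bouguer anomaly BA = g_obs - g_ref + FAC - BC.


BA = g_obs - g_ref + FAC - BC
= 978575.47 - 978500.7 + 142.74 - 41.28
= 176.23 mGal

176.23


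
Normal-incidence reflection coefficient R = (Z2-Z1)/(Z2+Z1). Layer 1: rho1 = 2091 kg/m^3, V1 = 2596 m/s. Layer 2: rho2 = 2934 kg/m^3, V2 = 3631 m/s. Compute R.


Z1 = 2091 * 2596 = 5428236
Z2 = 2934 * 3631 = 10653354
R = (10653354 - 5428236) / (10653354 + 5428236) = 5225118 / 16081590 = 0.3249

0.3249


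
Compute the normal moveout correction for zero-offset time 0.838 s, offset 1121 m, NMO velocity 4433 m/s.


x/Vnmo = 1121/4433 = 0.252876
(x/Vnmo)^2 = 0.063946
t0^2 = 0.702244
sqrt(0.702244 + 0.063946) = 0.875323
dt = 0.875323 - 0.838 = 0.037323

0.037323
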